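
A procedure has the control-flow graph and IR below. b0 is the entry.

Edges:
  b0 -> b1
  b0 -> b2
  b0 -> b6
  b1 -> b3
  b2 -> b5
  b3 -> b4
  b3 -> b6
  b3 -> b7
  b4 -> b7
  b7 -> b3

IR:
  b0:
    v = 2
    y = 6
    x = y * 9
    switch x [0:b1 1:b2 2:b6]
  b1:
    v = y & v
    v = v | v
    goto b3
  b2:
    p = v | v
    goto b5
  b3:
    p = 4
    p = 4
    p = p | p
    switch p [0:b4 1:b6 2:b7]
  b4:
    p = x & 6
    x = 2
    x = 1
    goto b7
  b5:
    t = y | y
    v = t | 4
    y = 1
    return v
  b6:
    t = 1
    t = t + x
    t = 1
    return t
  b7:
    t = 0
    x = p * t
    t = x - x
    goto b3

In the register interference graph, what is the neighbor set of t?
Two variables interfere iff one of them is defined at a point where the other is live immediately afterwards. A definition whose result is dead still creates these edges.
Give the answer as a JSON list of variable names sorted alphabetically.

Answer: ["p", "x"]

Analysis:
def/use:
  b0 def {v,x,y} use ∅
  b1 def {v} use {v,y}
  b2 def {p} use {v}
  b3 def {p} use ∅
  b4 def {p,x} use {x}
  b5 def {t,v,y} use {y}
  b6 def {t} use {x}
  b7 def {t,x} use {p}

Live sets:
  b0 li=∅ lo={v,x,y}
  b1 li={v,x,y} lo={x}
  b2 li={v,y} lo={y}
  b3 li={x} lo={p,x}
  b4 li={x} lo={p}
  b5 li={y} lo=∅
  b6 li={x} lo=∅
  b7 li={p} lo={x}

Conflict graph:
  p — {t,x,y}
  t — {p,x}
  v — {x,y}
  x — {p,t,v,y}
  y — {p,v,x}

N(t) = ["p", "x"]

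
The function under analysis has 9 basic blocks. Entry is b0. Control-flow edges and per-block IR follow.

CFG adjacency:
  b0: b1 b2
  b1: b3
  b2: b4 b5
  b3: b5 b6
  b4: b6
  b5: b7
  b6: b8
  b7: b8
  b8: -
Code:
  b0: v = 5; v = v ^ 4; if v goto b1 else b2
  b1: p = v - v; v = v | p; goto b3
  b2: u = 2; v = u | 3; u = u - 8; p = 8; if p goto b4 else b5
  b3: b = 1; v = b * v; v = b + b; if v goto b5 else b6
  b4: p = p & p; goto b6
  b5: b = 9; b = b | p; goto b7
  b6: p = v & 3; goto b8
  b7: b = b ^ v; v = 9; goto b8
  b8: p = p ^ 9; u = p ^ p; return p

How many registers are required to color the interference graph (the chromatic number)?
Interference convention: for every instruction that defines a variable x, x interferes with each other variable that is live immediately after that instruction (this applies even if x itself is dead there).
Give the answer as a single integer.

Answer: 3

Working:
Block summaries:
  b0: def={v} ue=∅
  b1: def={p,v} ue={v}
  b2: def={p,u,v} ue=∅
  b3: def={b,v} ue={v}
  b4: def={p} ue={p}
  b5: def={b} ue={p}
  b6: def={p} ue={v}
  b7: def={b,v} ue={b,v}
  b8: def={p,u} ue={p}

Backward fixpoint:
  b0: in=∅ out={v}
  b1: in={v} out={p,v}
  b2: in=∅ out={p,v}
  b3: in={p,v} out={p,v}
  b4: in={p,v} out={v}
  b5: in={p,v} out={b,p,v}
  b6: in={v} out={p}
  b7: in={b,p,v} out={p}
  b8: in={p} out=∅

Conflict graph:
  b↔{p,v}
  p↔{b,u,v}
  u↔{p,v}
  v↔{b,p,u}

Registers:
  {b,p,v} pairwise interfere (3-clique) ⇒ χ ≥ 3
  3-colouring: c0={p}  c1={v}  c2={b,u}
  χ = 3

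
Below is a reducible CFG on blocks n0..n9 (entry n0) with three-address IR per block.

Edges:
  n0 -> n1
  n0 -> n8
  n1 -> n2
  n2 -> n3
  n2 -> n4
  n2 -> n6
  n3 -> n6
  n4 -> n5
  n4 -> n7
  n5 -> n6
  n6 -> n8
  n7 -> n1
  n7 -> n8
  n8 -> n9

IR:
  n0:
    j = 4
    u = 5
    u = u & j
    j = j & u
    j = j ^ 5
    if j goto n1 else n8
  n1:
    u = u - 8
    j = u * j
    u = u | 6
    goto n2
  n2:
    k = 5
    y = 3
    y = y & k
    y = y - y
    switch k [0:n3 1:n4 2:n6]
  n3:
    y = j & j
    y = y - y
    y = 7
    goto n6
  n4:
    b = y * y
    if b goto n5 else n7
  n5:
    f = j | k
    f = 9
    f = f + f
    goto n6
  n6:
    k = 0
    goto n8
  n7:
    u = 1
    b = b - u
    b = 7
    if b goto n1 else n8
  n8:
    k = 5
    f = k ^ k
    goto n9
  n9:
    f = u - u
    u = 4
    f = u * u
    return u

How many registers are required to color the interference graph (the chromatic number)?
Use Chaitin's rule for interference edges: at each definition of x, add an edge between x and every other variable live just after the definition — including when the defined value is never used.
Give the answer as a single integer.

Per-block:
  n0 def {j,u} use ∅
  n1 def {j,u} use {j,u}
  n2 def {k,y} use ∅
  n3 def {y} use {j}
  n4 def {b} use {y}
  n5 def {f} use {j,k}
  n6 def {k} use ∅
  n7 def {b,u} use {b}
  n8 def {f,k} use ∅
  n9 def {f,u} use {u}

Liveness:
  live n0: ∅→{j,u}
  live n1: {j,u}→{j,u}
  live n2: {j,u}→{j,k,u,y}
  live n3: {j,u}→{u}
  live n4: {j,k,u,y}→{b,j,k,u}
  live n5: {j,k,u}→{u}
  live n6: {u}→{u}
  live n7: {b,j}→{j,u}
  live n8: {u}→{u}
  live n9: {u}→∅

Interference:
  b: {j,k,u}
  f: {u}
  j: {b,k,u,y}
  k: {b,j,u,y}
  u: {b,f,j,k,y}
  y: {j,k,u}

Chromatic number:
  {b,j,k,u} pairwise interfere (4-clique) ⇒ χ ≥ 4
  4-colouring: R0={u}  R1={f,j}  R2={k}  R3={b,y}
  χ = 4

Answer: 4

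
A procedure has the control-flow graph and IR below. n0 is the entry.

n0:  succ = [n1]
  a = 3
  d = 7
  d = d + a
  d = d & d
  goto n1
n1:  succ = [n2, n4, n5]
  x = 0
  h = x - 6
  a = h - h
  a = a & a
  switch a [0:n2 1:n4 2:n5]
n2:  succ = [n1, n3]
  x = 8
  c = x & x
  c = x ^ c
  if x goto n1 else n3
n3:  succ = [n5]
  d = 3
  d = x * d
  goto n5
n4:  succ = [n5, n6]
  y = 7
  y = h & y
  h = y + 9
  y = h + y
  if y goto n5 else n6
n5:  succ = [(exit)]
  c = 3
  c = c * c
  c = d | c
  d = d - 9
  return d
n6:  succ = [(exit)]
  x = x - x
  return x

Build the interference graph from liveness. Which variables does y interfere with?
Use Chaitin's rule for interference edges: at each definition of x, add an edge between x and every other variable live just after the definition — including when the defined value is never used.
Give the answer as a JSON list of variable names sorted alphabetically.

Per-block:
  n0: def={a,d} ue=∅
  n1: def={a,h,x} ue=∅
  n2: def={c,x} ue=∅
  n3: def={d} ue={x}
  n4: def={h,y} ue={h}
  n5: def={c,d} ue={d}
  n6: def={x} ue={x}

Liveness:
  n0 li=∅ lo={d}
  n1 li={d} lo={d,h,x}
  n2 li={d} lo={d,x}
  n3 li={x} lo={d}
  n4 li={d,h,x} lo={d,x}
  n5 li={d} lo=∅
  n6 li={x} lo=∅

Interference:
  a: {d,h,x}
  c: {d,x}
  d: {a,c,h,x,y}
  h: {a,d,x,y}
  x: {a,c,d,h,y}
  y: {d,h,x}

N(y) = ["d", "h", "x"]

Answer: ["d", "h", "x"]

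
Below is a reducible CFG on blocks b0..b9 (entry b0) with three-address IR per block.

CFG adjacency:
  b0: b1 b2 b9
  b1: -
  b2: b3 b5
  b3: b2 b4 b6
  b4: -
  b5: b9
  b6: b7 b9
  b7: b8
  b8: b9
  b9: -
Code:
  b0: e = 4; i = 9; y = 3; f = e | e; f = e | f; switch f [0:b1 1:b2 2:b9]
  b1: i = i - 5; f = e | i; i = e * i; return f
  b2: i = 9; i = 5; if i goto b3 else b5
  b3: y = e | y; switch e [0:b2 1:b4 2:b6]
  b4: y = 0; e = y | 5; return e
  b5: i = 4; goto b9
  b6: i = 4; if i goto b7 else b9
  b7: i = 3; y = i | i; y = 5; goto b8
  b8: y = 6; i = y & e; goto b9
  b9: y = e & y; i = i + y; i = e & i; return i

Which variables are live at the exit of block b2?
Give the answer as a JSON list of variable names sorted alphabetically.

Answer: ["e", "y"]

Working:
Block summaries:
  b0: def={e,f,i,y} ue=∅
  b1: def={f,i} ue={e,i}
  b2: def={i} ue=∅
  b3: def={y} ue={e,y}
  b4: def={e,y} ue=∅
  b5: def={i} ue=∅
  b6: def={i} ue=∅
  b7: def={i,y} ue=∅
  b8: def={i,y} ue={e}
  b9: def={i,y} ue={e,i,y}

Liveness:
  b0: in=∅ out={e,i,y}
  b1: in={e,i} out=∅
  b2: in={e,y} out={e,y}
  b3: in={e,y} out={e,y}
  b4: in=∅ out=∅
  b5: in={e,y} out={e,i,y}
  b6: in={e,y} out={e,i,y}
  b7: in={e} out={e}
  b8: in={e} out={e,i,y}
  b9: in={e,i,y} out=∅

live-out(b2) = ["e", "y"]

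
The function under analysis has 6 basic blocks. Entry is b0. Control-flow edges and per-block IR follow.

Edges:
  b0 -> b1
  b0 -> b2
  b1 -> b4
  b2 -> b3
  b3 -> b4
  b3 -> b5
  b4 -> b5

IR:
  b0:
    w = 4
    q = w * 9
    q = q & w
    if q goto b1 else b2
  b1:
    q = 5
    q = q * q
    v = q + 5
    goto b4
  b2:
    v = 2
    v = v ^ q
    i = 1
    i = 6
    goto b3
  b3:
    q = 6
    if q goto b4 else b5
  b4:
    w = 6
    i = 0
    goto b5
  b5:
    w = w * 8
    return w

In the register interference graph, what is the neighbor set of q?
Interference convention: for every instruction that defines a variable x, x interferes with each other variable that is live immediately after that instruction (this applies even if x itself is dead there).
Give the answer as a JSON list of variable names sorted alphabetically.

Block summaries:
  b0: {q,w} / ∅
  b1: {q,v} / ∅
  b2: {i,v} / {q}
  b3: {q} / ∅
  b4: {i,w} / ∅
  b5: {w} / {w}

Backward fixpoint:
  b0: in=∅ out={q,w}
  b1: in=∅ out=∅
  b2: in={q,w} out={w}
  b3: in={w} out={w}
  b4: in=∅ out={w}
  b5: in={w} out=∅

Interfere edges:
  i: {w}
  q: {v,w}
  v: {q,w}
  w: {i,q,v}

N(q) = ["v", "w"]

Answer: ["v", "w"]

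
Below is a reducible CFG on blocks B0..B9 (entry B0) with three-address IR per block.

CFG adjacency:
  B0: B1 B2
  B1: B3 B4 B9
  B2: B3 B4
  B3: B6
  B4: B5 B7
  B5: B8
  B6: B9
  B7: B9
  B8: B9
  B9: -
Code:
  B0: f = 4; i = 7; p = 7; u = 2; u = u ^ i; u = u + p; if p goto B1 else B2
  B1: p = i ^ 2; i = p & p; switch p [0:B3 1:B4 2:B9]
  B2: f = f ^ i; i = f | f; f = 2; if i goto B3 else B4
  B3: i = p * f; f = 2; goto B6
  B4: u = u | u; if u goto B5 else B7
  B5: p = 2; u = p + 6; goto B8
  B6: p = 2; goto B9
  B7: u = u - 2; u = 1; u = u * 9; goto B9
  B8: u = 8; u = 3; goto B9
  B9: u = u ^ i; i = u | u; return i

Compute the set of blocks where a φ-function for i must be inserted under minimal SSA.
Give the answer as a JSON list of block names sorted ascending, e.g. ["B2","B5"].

Answer: ["B3", "B4", "B9"]

Analysis:
idom tree: B1←B0 B2←B0 B3←B0 B4←B0 B5←B4 B6←B3 B7←B4 B8←B5 B9←B0
Join-block Dom:
  B3: preds {B1,B2}: {B0,B1} ∩ {B0,B2} = {B0}; idom=B0
  B4: preds {B1,B2}: {B0,B1} ∩ {B0,B2} = {B0}; idom=B0
  B9: preds {B1,B6,B7,B8}: {B0,B1} ∩ {B0,B3,B6} ∩ {B0,B4,B7} ∩ {B0,B4,B5,B8} = {B0}; idom=B0

DF walk-up:
  join B3 pred B1: B1 stop@B0
  join B3 pred B2: B2 stop@B0
  join B4 pred B1: B1 stop@B0
  join B4 pred B2: B2 stop@B0
  join B9 pred B1: B1 stop@B0
  join B9 pred B6: B6→B3 stop@B0
  join B9 pred B7: B7→B4 stop@B0
  join B9 pred B8: B8→B5→B4 stop@B0
  B0: DF=∅
  B1: DF={B3,B4,B9}
  B2: DF={B3,B4}
  B3: DF={B9}
  B4: DF={B9}
  B5: DF={B9}
  B6: DF={B9}
  B7: DF={B9}
  B8: DF={B9}
  B9: DF=∅

φ for i: defs {B0,B1,B2,B3,B9}
  DF⁺ = {B3,B4,B9}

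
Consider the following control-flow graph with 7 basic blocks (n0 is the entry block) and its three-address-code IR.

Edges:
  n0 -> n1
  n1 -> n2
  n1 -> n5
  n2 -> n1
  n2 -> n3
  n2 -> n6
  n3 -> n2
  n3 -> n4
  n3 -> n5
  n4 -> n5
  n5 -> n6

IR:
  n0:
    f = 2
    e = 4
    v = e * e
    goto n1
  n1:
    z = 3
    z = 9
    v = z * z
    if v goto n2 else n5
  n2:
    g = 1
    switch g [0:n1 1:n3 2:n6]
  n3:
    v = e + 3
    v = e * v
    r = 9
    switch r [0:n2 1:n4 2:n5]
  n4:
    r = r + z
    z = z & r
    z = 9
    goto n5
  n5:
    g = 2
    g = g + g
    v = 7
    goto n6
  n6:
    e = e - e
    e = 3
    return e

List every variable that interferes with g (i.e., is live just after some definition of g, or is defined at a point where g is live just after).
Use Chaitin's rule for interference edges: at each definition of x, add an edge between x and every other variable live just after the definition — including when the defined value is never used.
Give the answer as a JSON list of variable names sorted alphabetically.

Answer: ["e", "z"]

Derivation:
Per-block:
  n0: {e,f,v} / ∅
  n1: {v,z} / ∅
  n2: {g} / ∅
  n3: {r,v} / {e}
  n4: {r,z} / {r,z}
  n5: {g,v} / ∅
  n6: {e} / {e}

Backward fixpoint:
  live n0: ∅→{e}
  live n1: {e}→{e,z}
  live n2: {e,z}→{e,z}
  live n3: {e,z}→{e,r,z}
  live n4: {e,r,z}→{e}
  live n5: {e}→{e}
  live n6: {e}→∅

Interference:
  e↔{g,r,v,z}
  f↔∅
  g↔{e,z}
  r↔{e,z}
  v↔{e,z}
  z↔{e,g,r,v}

N(g) = ["e", "z"]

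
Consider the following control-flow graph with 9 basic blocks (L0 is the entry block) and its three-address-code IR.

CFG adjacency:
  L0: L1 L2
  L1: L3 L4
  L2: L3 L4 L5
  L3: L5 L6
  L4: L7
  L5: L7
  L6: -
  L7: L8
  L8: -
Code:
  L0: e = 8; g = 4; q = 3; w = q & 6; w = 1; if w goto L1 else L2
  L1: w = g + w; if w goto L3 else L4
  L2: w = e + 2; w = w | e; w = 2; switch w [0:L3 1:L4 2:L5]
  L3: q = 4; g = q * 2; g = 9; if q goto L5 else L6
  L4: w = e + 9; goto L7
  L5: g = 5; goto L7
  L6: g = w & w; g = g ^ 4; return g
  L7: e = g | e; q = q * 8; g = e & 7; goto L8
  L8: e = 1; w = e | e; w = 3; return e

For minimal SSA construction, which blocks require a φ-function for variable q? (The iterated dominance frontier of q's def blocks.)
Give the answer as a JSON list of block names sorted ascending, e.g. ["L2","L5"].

idom tree: L1←L0 L2←L0 L3←L0 L4←L0 L5←L0 L6←L3 L7←L0 L8←L7
Dom at joins:
  L3: preds {L1,L2}: {L0,L1} ∩ {L0,L2} = {L0}; idom=L0
  L4: preds {L1,L2}: {L0,L1} ∩ {L0,L2} = {L0}; idom=L0
  L5: preds {L2,L3}: {L0,L2} ∩ {L0,L3} = {L0}; idom=L0
  L7: preds {L4,L5}: {L0,L4} ∩ {L0,L5} = {L0}; idom=L0

DF walk-up:
  join L3 pred L1: L1 stop@L0
  join L3 pred L2: L2 stop@L0
  join L4 pred L1: L1 stop@L0
  join L4 pred L2: L2 stop@L0
  join L5 pred L2: L2 stop@L0
  join L5 pred L3: L3 stop@L0
  join L7 pred L4: L4 stop@L0
  join L7 pred L5: L5 stop@L0
  DF(L0)=∅
  DF(L1)={L3,L4}
  DF(L2)={L3,L4,L5}
  DF(L3)={L5}
  DF(L4)={L7}
  DF(L5)={L7}
  DF(L6)=∅
  DF(L7)=∅
  DF(L8)=∅

φ for q: defs {L0,L3,L7}
  DF⁺ = {L5,L7}

Answer: ["L5", "L7"]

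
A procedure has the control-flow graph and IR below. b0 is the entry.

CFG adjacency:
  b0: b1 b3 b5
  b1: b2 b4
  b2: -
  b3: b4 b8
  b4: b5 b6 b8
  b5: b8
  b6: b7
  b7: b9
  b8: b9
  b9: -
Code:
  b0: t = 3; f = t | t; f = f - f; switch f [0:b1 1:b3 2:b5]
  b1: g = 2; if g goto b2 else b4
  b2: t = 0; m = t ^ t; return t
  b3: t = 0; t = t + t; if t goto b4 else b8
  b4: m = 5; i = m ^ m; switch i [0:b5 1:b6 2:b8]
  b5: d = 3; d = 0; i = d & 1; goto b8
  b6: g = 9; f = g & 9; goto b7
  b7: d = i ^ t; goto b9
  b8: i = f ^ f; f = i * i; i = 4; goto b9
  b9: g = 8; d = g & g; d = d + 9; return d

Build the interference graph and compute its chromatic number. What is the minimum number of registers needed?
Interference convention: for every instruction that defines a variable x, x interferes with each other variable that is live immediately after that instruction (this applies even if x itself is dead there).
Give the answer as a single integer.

Per-block:
  b0 def {f,t} use ∅
  b1 def {g} use ∅
  b2 def {m,t} use ∅
  b3 def {t} use ∅
  b4 def {i,m} use ∅
  b5 def {d,i} use ∅
  b6 def {f,g} use ∅
  b7 def {d} use {i,t}
  b8 def {f,i} use {f}
  b9 def {d,g} use ∅

Live sets:
  live b0: ∅→{f,t}
  live b1: {f,t}→{f,t}
  live b2: ∅→∅
  live b3: {f}→{f,t}
  live b4: {f,t}→{f,i,t}
  live b5: {f}→{f}
  live b6: {i,t}→{i,t}
  live b7: {i,t}→∅
  live b8: {f}→∅
  live b9: ∅→∅

Interference:
  d — {f}
  f — {d,g,i,m,t}
  g — {f,i,t}
  i — {f,g,t}
  m — {f,t}
  t — {f,g,i,m}

Chromatic number:
  {f,g,i,t} pairwise interfere (4-clique) ⇒ χ ≥ 4
  4-colouring: r0={f}  r1={d,t}  r2={g,m}  r3={i}
  χ = 4

Answer: 4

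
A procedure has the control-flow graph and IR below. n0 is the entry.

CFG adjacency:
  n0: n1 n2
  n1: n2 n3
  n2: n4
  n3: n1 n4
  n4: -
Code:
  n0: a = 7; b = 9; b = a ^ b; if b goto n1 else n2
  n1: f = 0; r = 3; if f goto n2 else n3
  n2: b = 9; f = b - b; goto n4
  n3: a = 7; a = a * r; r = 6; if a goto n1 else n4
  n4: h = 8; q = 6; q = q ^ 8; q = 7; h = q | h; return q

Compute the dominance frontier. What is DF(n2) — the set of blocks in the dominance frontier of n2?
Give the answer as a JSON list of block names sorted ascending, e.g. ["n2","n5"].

Answer: ["n4"]

Derivation:
idom tree: n1←n0 n2←n0 n3←n1 n4←n0
Join-block Dom:
  n1: preds {n0,n3}: {n0} ∩ {n0,n1,n3} = {n0}; idom=n0
  n2: preds {n0,n1}: {n0} ∩ {n0,n1} = {n0}; idom=n0
  n4: preds {n2,n3}: {n0,n2} ∩ {n0,n1,n3} = {n0}; idom=n0

DF derivation:
  join n1 pred n0: · stop@n0
  join n1 pred n3: n3→n1 stop@n0
  join n2 pred n0: · stop@n0
  join n2 pred n1: n1 stop@n0
  join n4 pred n2: n2 stop@n0
  join n4 pred n3: n3→n1 stop@n0
  n0: DF=∅
  n1: DF={n1,n2,n4}
  n2: DF={n4}
  n3: DF={n1,n4}
  n4: DF=∅

DF(n2) = ["n4"]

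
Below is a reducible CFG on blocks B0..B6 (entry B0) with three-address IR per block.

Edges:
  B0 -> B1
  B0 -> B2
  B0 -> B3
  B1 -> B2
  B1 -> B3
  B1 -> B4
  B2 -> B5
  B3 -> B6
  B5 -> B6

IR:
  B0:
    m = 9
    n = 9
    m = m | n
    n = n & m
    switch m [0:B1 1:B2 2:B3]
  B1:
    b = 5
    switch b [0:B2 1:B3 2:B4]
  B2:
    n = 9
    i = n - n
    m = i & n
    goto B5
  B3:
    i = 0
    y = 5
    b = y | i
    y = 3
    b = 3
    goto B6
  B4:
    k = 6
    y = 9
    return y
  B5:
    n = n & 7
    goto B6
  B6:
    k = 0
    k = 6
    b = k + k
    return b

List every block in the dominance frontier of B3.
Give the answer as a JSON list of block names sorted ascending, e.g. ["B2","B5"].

Answer: ["B6"]

Analysis:
idom tree: B1←B0 B2←B0 B3←B0 B4←B1 B5←B2 B6←B0
Dom at joins:
  B2: preds {B0,B1}: {B0} ∩ {B0,B1} = {B0}; idom=B0
  B3: preds {B0,B1}: {B0} ∩ {B0,B1} = {B0}; idom=B0
  B6: preds {B3,B5}: {B0,B3} ∩ {B0,B2,B5} = {B0}; idom=B0

Frontier:
  B2←B0: walk · to B0
  B2←B1: walk B1 to B0
  B3←B0: walk · to B0
  B3←B1: walk B1 to B0
  B6←B3: walk B3 to B0
  B6←B5: walk B5→B2 to B0
  B0 → ∅
  B1 → {B2,B3}
  B2 → {B6}
  B3 → {B6}
  B4 → ∅
  B5 → {B6}
  B6 → ∅

DF(B3) = ["B6"]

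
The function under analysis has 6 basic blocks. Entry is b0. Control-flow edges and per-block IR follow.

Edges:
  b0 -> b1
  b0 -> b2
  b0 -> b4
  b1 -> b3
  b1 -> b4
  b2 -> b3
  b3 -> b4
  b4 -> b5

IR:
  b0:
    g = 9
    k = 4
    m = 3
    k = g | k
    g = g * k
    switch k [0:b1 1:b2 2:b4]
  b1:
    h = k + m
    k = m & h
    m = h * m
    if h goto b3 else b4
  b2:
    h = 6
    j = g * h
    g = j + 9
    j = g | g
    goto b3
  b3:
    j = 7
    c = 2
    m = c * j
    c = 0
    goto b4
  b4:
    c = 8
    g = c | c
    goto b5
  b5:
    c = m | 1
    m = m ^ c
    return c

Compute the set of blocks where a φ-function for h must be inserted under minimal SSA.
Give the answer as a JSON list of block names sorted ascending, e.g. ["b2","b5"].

Answer: ["b3", "b4"]

Derivation:
idom tree: b1←b0 b2←b0 b3←b0 b4←b0 b5←b4
Dom at joins:
  b3: preds {b1,b2}: {b0,b1} ∩ {b0,b2} = {b0}; idom=b0
  b4: preds {b0,b1,b3}: {b0} ∩ {b0,b1} ∩ {b0,b3} = {b0}; idom=b0

DF walk-up:
  join b3 pred b1: b1 stop@b0
  join b3 pred b2: b2 stop@b0
  join b4 pred b0: · stop@b0
  join b4 pred b1: b1 stop@b0
  join b4 pred b3: b3 stop@b0
  b0: DF=∅
  b1: DF={b3,b4}
  b2: DF={b3}
  b3: DF={b4}
  b4: DF=∅
  b5: DF=∅

φ for h: defs {b1,b2}
  DF⁺ = {b3,b4}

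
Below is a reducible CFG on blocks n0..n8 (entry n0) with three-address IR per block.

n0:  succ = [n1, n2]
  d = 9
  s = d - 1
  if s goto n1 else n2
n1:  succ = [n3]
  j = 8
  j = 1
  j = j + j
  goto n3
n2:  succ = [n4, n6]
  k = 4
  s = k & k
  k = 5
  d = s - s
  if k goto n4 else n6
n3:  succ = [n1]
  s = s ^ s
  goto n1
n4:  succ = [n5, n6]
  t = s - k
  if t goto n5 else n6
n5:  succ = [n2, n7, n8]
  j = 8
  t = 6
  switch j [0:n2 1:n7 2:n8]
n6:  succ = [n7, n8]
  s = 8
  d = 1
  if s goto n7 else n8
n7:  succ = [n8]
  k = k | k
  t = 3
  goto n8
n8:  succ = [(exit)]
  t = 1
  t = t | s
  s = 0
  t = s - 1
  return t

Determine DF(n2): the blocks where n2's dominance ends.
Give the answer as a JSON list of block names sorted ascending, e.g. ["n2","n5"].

idom tree: n1←n0 n2←n0 n3←n1 n4←n2 n5←n4 n6←n2 n7←n2 n8←n2
Join-block Dom:
  n1: preds {n0,n3}: {n0} ∩ {n0,n1,n3} = {n0}; idom=n0
  n2: preds {n0,n5}: {n0} ∩ {n0,n2,n4,n5} = {n0}; idom=n0
  n6: preds {n2,n4}: {n0,n2} ∩ {n0,n2,n4} = {n0,n2}; idom=n2
  n7: preds {n5,n6}: {n0,n2,n4,n5} ∩ {n0,n2,n6} = {n0,n2}; idom=n2
  n8: preds {n5,n6,n7}: {n0,n2,n4,n5} ∩ {n0,n2,n6} ∩ {n0,n2,n7} = {n0,n2}; idom=n2

DF derivation:
  join n1 pred n0: · stop@n0
  join n1 pred n3: n3→n1 stop@n0
  join n2 pred n0: · stop@n0
  join n2 pred n5: n5→n4→n2 stop@n0
  join n6 pred n2: · stop@n2
  join n6 pred n4: n4 stop@n2
  join n7 pred n5: n5→n4 stop@n2
  join n7 pred n6: n6 stop@n2
  join n8 pred n5: n5→n4 stop@n2
  join n8 pred n6: n6 stop@n2
  join n8 pred n7: n7 stop@n2
  n0: DF=∅
  n1: DF={n1}
  n2: DF={n2}
  n3: DF={n1}
  n4: DF={n2,n6,n7,n8}
  n5: DF={n2,n7,n8}
  n6: DF={n7,n8}
  n7: DF={n8}
  n8: DF=∅

DF(n2) = ["n2"]

Answer: ["n2"]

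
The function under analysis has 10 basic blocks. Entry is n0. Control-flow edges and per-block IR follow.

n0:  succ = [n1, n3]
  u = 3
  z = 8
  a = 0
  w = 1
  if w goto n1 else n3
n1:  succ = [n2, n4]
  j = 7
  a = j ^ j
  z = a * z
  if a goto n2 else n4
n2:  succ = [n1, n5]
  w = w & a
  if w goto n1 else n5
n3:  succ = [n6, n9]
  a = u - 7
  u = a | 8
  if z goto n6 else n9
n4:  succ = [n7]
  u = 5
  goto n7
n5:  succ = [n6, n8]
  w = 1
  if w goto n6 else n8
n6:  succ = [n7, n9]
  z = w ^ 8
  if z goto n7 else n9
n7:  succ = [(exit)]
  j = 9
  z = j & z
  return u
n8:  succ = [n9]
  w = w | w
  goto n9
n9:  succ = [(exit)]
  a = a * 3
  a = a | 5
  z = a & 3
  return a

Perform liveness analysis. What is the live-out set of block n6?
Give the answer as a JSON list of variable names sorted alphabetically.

def/use:
  n0: {a,u,w,z} / ∅
  n1: {a,j,z} / {z}
  n2: {w} / {a,w}
  n3: {a,u} / {u,z}
  n4: {u} / ∅
  n5: {w} / ∅
  n6: {z} / {w}
  n7: {j,z} / {u,z}
  n8: {w} / {w}
  n9: {a,z} / {a}

Liveness:
  live n0: ∅→{u,w,z}
  live n1: {u,w,z}→{a,u,w,z}
  live n2: {a,u,w,z}→{a,u,w,z}
  live n3: {u,w,z}→{a,u,w}
  live n4: {z}→{u,z}
  live n5: {a,u}→{a,u,w}
  live n6: {a,u,w}→{a,u,z}
  live n7: {u,z}→∅
  live n8: {a,w}→{a}
  live n9: {a}→∅

live-out(n6) = ["a", "u", "z"]

Answer: ["a", "u", "z"]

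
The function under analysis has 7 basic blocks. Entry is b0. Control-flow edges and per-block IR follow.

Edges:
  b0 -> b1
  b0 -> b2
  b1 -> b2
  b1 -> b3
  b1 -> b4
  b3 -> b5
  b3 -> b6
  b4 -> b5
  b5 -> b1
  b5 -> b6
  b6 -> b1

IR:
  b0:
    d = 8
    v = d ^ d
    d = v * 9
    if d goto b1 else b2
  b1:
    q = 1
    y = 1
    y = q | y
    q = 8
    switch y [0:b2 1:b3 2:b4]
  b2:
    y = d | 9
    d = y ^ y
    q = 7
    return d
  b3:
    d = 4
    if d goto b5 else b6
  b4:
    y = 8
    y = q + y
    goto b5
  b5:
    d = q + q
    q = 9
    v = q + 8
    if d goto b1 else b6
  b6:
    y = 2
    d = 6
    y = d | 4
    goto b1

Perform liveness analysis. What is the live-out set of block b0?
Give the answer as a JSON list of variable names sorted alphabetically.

Answer: ["d"]

Working:
Per-block:
  b0 def {d,v} use ∅
  b1 def {q,y} use ∅
  b2 def {d,q,y} use {d}
  b3 def {d} use ∅
  b4 def {y} use {q}
  b5 def {d,q,v} use {q}
  b6 def {d,y} use ∅

Liveness:
  live b0: ∅→{d}
  live b1: {d}→{d,q}
  live b2: {d}→∅
  live b3: {q}→{q}
  live b4: {q}→{q}
  live b5: {q}→{d}
  live b6: ∅→{d}

live-out(b0) = ["d"]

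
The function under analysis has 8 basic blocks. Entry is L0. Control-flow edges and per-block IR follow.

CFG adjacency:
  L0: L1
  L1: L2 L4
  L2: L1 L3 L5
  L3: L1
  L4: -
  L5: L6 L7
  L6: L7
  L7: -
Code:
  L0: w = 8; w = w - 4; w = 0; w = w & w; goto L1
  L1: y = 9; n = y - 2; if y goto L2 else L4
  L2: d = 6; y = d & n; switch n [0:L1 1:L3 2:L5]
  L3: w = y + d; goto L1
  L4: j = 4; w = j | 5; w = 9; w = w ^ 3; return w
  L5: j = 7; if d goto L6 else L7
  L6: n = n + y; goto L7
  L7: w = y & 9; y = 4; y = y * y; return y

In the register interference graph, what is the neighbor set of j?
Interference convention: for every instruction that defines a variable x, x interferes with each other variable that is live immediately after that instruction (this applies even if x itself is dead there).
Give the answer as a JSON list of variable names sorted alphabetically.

Answer: ["d", "n", "y"]

Derivation:
Block summaries:
  L0 def {w} use ∅
  L1 def {n,y} use ∅
  L2 def {d,y} use {n}
  L3 def {w} use {d,y}
  L4 def {j,w} use ∅
  L5 def {j} use {d}
  L6 def {n} use {n,y}
  L7 def {w,y} use {y}

Liveness:
  L0: in=∅ out=∅
  L1: in=∅ out={n}
  L2: in={n} out={d,n,y}
  L3: in={d,y} out=∅
  L4: in=∅ out=∅
  L5: in={d,n,y} out={n,y}
  L6: in={n,y} out={y}
  L7: in={y} out=∅

Conflict graph:
  d↔{j,n,y}
  j↔{d,n,y}
  n↔{d,j,y}
  w↔∅
  y↔{d,j,n}

N(j) = ["d", "n", "y"]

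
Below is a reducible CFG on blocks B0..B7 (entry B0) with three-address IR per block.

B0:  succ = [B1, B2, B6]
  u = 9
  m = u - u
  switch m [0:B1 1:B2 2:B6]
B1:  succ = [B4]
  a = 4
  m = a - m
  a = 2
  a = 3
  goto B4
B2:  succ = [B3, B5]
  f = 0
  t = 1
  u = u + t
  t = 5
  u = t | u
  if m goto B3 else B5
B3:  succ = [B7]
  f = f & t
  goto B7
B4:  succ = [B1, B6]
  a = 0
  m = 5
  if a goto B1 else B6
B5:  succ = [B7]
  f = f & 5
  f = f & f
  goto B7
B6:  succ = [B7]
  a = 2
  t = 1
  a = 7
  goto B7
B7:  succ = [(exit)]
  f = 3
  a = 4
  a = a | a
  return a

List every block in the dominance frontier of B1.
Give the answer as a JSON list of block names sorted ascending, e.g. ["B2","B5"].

Answer: ["B1", "B6"]

Working:
idom tree: B1←B0 B2←B0 B3←B2 B4←B1 B5←B2 B6←B0 B7←B0
Join-block Dom:
  B1: preds {B0,B4}: {B0} ∩ {B0,B1,B4} = {B0}; idom=B0
  B6: preds {B0,B4}: {B0} ∩ {B0,B1,B4} = {B0}; idom=B0
  B7: preds {B3,B5,B6}: {B0,B2,B3} ∩ {B0,B2,B5} ∩ {B0,B6} = {B0}; idom=B0

DF derivation:
  B1←B0: walk · to B0
  B1←B4: walk B4→B1 to B0
  B6←B0: walk · to B0
  B6←B4: walk B4→B1 to B0
  B7←B3: walk B3→B2 to B0
  B7←B5: walk B5→B2 to B0
  B7←B6: walk B6 to B0
  B0 → ∅
  B1 → {B1,B6}
  B2 → {B7}
  B3 → {B7}
  B4 → {B1,B6}
  B5 → {B7}
  B6 → {B7}
  B7 → ∅

DF(B1) = ["B1", "B6"]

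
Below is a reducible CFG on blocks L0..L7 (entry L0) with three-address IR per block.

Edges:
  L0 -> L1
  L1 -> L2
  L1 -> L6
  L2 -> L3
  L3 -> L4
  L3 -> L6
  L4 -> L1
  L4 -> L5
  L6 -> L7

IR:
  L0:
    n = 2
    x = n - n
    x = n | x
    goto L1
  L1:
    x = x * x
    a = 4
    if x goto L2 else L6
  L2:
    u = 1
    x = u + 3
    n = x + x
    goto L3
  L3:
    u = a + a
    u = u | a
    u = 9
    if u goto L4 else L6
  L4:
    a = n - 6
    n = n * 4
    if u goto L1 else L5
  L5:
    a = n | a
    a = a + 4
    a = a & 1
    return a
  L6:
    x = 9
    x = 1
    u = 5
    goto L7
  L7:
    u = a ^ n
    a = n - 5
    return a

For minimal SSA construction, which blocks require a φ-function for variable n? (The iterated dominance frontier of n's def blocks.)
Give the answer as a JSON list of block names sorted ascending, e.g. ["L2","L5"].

Answer: ["L1", "L6"]

Derivation:
idom tree: L1←L0 L2←L1 L3←L2 L4←L3 L5←L4 L6←L1 L7←L6
Dom at joins:
  L1: preds {L0,L4}: {L0} ∩ {L0,L1,L2,L3,L4} = {L0}; idom=L0
  L6: preds {L1,L3}: {L0,L1} ∩ {L0,L1,L2,L3} = {L0,L1}; idom=L1

DF derivation:
  join L1 pred L0: · stop@L0
  join L1 pred L4: L4→L3→L2→L1 stop@L0
  join L6 pred L1: · stop@L1
  join L6 pred L3: L3→L2 stop@L1
  DF(L0)=∅
  DF(L1)={L1}
  DF(L2)={L1,L6}
  DF(L3)={L1,L6}
  DF(L4)={L1}
  DF(L5)=∅
  DF(L6)=∅
  DF(L7)=∅

φ for n: defs {L0,L2,L4}
  DF⁺ = {L1,L6}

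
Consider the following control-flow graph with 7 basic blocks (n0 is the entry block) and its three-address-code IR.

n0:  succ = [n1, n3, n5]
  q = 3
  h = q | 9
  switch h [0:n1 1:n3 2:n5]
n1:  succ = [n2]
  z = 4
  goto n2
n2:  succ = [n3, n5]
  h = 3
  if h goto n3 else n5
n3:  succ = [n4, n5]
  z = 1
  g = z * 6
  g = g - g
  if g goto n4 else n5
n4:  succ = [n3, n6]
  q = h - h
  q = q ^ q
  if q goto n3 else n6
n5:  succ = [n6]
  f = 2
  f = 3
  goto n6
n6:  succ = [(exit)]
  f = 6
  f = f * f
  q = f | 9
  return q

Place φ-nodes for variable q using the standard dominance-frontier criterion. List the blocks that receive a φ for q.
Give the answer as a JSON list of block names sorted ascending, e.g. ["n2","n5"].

Answer: ["n3", "n5", "n6"]

Derivation:
idom tree: n1←n0 n2←n1 n3←n0 n4←n3 n5←n0 n6←n0
Join-block Dom:
  n3: preds {n0,n2,n4}: {n0} ∩ {n0,n1,n2} ∩ {n0,n3,n4} = {n0}; idom=n0
  n5: preds {n0,n2,n3}: {n0} ∩ {n0,n1,n2} ∩ {n0,n3} = {n0}; idom=n0
  n6: preds {n4,n5}: {n0,n3,n4} ∩ {n0,n5} = {n0}; idom=n0

DF derivation:
  n3←n0: walk · to n0
  n3←n2: walk n2→n1 to n0
  n3←n4: walk n4→n3 to n0
  n5←n0: walk · to n0
  n5←n2: walk n2→n1 to n0
  n5←n3: walk n3 to n0
  n6←n4: walk n4→n3 to n0
  n6←n5: walk n5 to n0
  DF(n0)=∅
  DF(n1)={n3,n5}
  DF(n2)={n3,n5}
  DF(n3)={n3,n5,n6}
  DF(n4)={n3,n6}
  DF(n5)={n6}
  DF(n6)=∅

φ for q: defs {n0,n4,n6}
  DF⁺ = {n3,n5,n6}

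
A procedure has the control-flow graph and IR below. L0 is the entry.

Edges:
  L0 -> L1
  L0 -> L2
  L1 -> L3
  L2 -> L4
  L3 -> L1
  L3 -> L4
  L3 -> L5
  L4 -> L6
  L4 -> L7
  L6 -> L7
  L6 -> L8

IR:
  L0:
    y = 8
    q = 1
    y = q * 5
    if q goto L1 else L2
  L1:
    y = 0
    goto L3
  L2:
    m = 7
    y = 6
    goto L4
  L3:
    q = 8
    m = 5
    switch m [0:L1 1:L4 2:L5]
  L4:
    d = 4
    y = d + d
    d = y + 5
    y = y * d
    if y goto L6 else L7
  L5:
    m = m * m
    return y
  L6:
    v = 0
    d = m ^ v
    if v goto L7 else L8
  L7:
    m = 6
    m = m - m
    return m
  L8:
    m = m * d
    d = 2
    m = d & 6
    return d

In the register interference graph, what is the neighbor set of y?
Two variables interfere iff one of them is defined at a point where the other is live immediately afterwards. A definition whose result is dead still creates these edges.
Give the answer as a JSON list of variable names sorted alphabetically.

Answer: ["d", "m", "q"]

Derivation:
def/use:
  L0: def={q,y} ue=∅
  L1: def={y} ue=∅
  L2: def={m,y} ue=∅
  L3: def={m,q} ue=∅
  L4: def={d,y} ue=∅
  L5: def={m} ue={m,y}
  L6: def={d,v} ue={m}
  L7: def={m} ue=∅
  L8: def={d,m} ue={d,m}

Liveness:
  L0: in=∅ out=∅
  L1: in=∅ out={y}
  L2: in=∅ out={m}
  L3: in={y} out={m,y}
  L4: in={m} out={m}
  L5: in={m,y} out=∅
  L6: in={m} out={d,m}
  L7: in=∅ out=∅
  L8: in={d,m} out=∅

Interference:
  d: {m,v,y}
  m: {d,v,y}
  q: {y}
  v: {d,m}
  y: {d,m,q}

N(y) = ["d", "m", "q"]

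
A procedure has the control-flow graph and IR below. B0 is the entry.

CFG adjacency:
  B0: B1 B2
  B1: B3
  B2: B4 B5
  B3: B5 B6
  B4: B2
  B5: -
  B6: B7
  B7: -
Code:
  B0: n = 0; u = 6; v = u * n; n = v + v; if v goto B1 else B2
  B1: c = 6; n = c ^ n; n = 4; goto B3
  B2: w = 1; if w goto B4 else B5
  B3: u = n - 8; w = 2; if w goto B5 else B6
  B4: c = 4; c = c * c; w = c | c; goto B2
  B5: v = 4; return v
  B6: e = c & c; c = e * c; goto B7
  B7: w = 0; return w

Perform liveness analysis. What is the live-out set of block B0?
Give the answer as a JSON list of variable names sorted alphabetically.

Answer: ["n"]

Analysis:
Per-block:
  B0: {n,u,v} / ∅
  B1: {c,n} / {n}
  B2: {w} / ∅
  B3: {u,w} / {n}
  B4: {c,w} / ∅
  B5: {v} / ∅
  B6: {c,e} / {c}
  B7: {w} / ∅

Liveness:
  live B0: ∅→{n}
  live B1: {n}→{c,n}
  live B2: ∅→∅
  live B3: {c,n}→{c}
  live B4: ∅→∅
  live B5: ∅→∅
  live B6: {c}→∅
  live B7: ∅→∅

live-out(B0) = ["n"]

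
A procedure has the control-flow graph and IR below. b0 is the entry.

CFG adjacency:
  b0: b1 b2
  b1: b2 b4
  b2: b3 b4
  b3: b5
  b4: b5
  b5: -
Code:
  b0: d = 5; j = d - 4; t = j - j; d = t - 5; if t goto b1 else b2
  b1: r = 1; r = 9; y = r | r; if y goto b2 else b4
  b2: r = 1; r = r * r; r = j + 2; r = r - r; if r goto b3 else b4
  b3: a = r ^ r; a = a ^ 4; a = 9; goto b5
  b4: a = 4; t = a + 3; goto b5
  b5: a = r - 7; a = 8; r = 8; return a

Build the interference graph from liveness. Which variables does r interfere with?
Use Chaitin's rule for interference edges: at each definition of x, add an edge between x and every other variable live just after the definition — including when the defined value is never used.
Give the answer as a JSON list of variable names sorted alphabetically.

Per-block:
  b0: def={d,j,t} ue=∅
  b1: def={r,y} ue=∅
  b2: def={r} ue={j}
  b3: def={a} ue={r}
  b4: def={a,t} ue=∅
  b5: def={a,r} ue={r}

Backward fixpoint:
  live b0: ∅→{j}
  live b1: {j}→{j,r}
  live b2: {j}→{r}
  live b3: {r}→{r}
  live b4: {r}→{r}
  live b5: {r}→∅

Interference:
  a: {r}
  d: {j,t}
  j: {d,r,t,y}
  r: {a,j,t,y}
  t: {d,j,r}
  y: {j,r}

N(r) = ["a", "j", "t", "y"]

Answer: ["a", "j", "t", "y"]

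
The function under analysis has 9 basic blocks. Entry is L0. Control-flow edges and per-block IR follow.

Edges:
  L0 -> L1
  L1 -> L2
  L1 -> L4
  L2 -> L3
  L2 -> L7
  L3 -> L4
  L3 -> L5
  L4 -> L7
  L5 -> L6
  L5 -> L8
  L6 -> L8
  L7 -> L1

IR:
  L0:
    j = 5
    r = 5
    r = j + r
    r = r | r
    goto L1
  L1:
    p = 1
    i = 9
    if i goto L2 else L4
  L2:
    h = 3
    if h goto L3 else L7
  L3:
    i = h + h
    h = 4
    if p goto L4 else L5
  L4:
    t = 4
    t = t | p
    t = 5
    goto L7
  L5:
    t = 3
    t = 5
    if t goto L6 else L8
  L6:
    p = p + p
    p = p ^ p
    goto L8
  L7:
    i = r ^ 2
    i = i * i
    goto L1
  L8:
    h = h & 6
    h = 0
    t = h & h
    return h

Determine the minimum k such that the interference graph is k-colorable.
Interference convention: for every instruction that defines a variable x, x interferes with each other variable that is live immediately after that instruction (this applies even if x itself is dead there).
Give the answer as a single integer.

def/use:
  L0: def={j,r} ue=∅
  L1: def={i,p} ue=∅
  L2: def={h} ue=∅
  L3: def={h,i} ue={h,p}
  L4: def={t} ue={p}
  L5: def={t} ue=∅
  L6: def={p} ue={p}
  L7: def={i} ue={r}
  L8: def={h,t} ue={h}

Liveness:
  L0 li=∅ lo={r}
  L1 li={r} lo={p,r}
  L2 li={p,r} lo={h,p,r}
  L3 li={h,p,r} lo={h,p,r}
  L4 li={p,r} lo={r}
  L5 li={h,p} lo={h,p}
  L6 li={h,p} lo={h}
  L7 li={r} lo={r}
  L8 li={h} lo=∅

Interfere edges:
  h: {p,r,t}
  i: {p,r}
  j: {r}
  p: {h,i,r,t}
  r: {h,i,j,p,t}
  t: {h,p,r}

Colouring:
  lower bound: {h,p,r,t} mutually conflict ⇒ χ ≥ 4
  assign h→c2 i→c2 j→c1 p→c1 r→c0 t→c3 — no edge inside a register ⇒ χ ≤ 4
  χ = 4

Answer: 4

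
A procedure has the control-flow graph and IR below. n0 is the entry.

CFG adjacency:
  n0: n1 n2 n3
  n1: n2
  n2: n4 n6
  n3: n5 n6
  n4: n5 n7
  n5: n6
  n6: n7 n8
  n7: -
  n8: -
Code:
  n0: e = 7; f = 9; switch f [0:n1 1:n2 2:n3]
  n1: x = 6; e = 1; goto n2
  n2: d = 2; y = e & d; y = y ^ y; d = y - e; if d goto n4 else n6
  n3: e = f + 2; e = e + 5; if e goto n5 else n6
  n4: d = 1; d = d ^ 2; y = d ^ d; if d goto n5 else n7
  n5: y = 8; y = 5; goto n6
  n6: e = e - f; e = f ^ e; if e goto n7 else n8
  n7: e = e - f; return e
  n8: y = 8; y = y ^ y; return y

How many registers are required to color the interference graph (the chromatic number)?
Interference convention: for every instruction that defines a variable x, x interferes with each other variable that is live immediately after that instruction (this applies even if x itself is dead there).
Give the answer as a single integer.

def/use:
  n0: def={e,f} ue=∅
  n1: def={e,x} ue=∅
  n2: def={d,y} ue={e}
  n3: def={e} ue={f}
  n4: def={d,y} ue=∅
  n5: def={y} ue=∅
  n6: def={e} ue={e,f}
  n7: def={e} ue={e,f}
  n8: def={y} ue=∅

Liveness:
  live n0: ∅→{e,f}
  live n1: {f}→{e,f}
  live n2: {e,f}→{e,f}
  live n3: {f}→{e,f}
  live n4: {e,f}→{e,f}
  live n5: {e,f}→{e,f}
  live n6: {e,f}→{e,f}
  live n7: {e,f}→∅
  live n8: ∅→∅

Interference:
  d↔{e,f,y}
  e↔{d,f,y}
  f↔{d,e,x,y}
  x↔{f}
  y↔{d,e,f}

Chromatic number:
  clique {d,e,f,y} ⇒ need ≥ 4
  4-colouring: c0={f}  c1={d,x}  c2={e}  c3={y}
  χ = 4

Answer: 4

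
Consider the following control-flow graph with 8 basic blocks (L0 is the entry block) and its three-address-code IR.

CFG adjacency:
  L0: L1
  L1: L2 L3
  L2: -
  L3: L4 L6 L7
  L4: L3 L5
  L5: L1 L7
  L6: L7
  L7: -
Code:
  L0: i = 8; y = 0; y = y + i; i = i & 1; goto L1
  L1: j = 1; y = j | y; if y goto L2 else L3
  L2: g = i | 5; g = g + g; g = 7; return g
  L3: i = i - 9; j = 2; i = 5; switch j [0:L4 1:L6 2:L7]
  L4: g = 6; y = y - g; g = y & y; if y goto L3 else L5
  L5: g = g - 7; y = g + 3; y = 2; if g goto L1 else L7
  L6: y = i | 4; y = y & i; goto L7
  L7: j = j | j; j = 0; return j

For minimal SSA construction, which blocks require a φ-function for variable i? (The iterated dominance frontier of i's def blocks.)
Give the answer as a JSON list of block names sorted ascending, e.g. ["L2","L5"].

idom tree: L1←L0 L2←L1 L3←L1 L4←L3 L5←L4 L6←L3 L7←L3
Dom∩ at merges:
  L1: preds {L0,L5}: {L0} ∩ {L0,L1,L3,L4,L5} = {L0}; idom=L0
  L3: preds {L1,L4}: {L0,L1} ∩ {L0,L1,L3,L4} = {L0,L1}; idom=L1
  L7: preds {L3,L5,L6}: {L0,L1,L3} ∩ {L0,L1,L3,L4,L5} ∩ {L0,L1,L3,L6} = {L0,L1,L3}; idom=L3

DF walk-up:
  join L1 pred L0: · stop@L0
  join L1 pred L5: L5→L4→L3→L1 stop@L0
  join L3 pred L1: · stop@L1
  join L3 pred L4: L4→L3 stop@L1
  join L7 pred L3: · stop@L3
  join L7 pred L5: L5→L4 stop@L3
  join L7 pred L6: L6 stop@L3
  L0: DF=∅
  L1: DF={L1}
  L2: DF=∅
  L3: DF={L1,L3}
  L4: DF={L1,L3,L7}
  L5: DF={L1,L7}
  L6: DF={L7}
  L7: DF=∅

φ for i: defs {L0,L3}
  DF⁺ = {L1,L3}

Answer: ["L1", "L3"]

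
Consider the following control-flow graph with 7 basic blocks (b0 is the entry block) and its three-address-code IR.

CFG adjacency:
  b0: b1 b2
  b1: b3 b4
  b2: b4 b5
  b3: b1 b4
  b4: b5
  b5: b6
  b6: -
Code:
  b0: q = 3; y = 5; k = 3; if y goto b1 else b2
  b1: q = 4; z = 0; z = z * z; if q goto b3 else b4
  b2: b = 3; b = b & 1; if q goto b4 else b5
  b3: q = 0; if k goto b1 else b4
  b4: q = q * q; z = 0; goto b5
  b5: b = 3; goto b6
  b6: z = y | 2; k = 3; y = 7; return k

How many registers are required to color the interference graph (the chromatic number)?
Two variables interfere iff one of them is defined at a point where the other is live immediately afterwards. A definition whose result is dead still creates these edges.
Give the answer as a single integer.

Answer: 4

Working:
def/use:
  b0: def={k,q,y} ue=∅
  b1: def={q,z} ue=∅
  b2: def={b} ue={q}
  b3: def={q} ue={k}
  b4: def={q,z} ue={q}
  b5: def={b} ue=∅
  b6: def={k,y,z} ue={y}

Live sets:
  b0: in=∅ out={k,q,y}
  b1: in={k,y} out={k,q,y}
  b2: in={q,y} out={q,y}
  b3: in={k,y} out={k,q,y}
  b4: in={q,y} out={y}
  b5: in={y} out={y}
  b6: in={y} out=∅

Conflict graph:
  b — {q,y}
  k — {q,y,z}
  q — {b,k,y,z}
  y — {b,k,q,z}
  z — {k,q,y}

Registers:
  lower bound: {k,q,y,z} mutually conflict ⇒ χ ≥ 4
  4-colouring: c0={q}  c1={y}  c2={b,k}  c3={z}
  χ = 4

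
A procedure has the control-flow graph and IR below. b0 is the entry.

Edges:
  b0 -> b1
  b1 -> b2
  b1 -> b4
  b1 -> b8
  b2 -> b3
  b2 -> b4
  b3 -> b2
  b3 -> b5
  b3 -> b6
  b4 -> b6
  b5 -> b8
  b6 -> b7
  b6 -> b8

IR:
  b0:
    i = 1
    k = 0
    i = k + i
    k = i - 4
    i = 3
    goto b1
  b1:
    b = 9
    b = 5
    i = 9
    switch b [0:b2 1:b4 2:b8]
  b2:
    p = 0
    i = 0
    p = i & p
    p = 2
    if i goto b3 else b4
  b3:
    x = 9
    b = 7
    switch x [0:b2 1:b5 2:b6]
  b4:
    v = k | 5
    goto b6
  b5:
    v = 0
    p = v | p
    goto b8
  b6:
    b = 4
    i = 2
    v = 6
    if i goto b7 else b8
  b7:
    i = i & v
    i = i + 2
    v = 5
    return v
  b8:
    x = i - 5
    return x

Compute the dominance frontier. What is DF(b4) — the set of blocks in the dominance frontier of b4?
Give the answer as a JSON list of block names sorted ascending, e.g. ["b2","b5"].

Answer: ["b6"]

Analysis:
idom tree: b1←b0 b2←b1 b3←b2 b4←b1 b5←b3 b6←b1 b7←b6 b8←b1
Dom∩ at merges:
  b2: preds {b1,b3}: {b0,b1} ∩ {b0,b1,b2,b3} = {b0,b1}; idom=b1
  b4: preds {b1,b2}: {b0,b1} ∩ {b0,b1,b2} = {b0,b1}; idom=b1
  b6: preds {b3,b4}: {b0,b1,b2,b3} ∩ {b0,b1,b4} = {b0,b1}; idom=b1
  b8: preds {b1,b5,b6}: {b0,b1} ∩ {b0,b1,b2,b3,b5} ∩ {b0,b1,b6} = {b0,b1}; idom=b1

DF derivation:
  b2←b1: walk · to b1
  b2←b3: walk b3→b2 to b1
  b4←b1: walk · to b1
  b4←b2: walk b2 to b1
  b6←b3: walk b3→b2 to b1
  b6←b4: walk b4 to b1
  b8←b1: walk · to b1
  b8←b5: walk b5→b3→b2 to b1
  b8←b6: walk b6 to b1
  b0 → ∅
  b1 → ∅
  b2 → {b2,b4,b6,b8}
  b3 → {b2,b6,b8}
  b4 → {b6}
  b5 → {b8}
  b6 → {b8}
  b7 → ∅
  b8 → ∅

DF(b4) = ["b6"]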